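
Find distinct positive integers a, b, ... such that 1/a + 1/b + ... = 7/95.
1/14 + 1/444 + 1/295260

Greedy algorithm:
7/95: ceiling(95/7) = 14, use 1/14
3/1330: ceiling(1330/3) = 444, use 1/444
1/295260: ceiling(295260/1) = 295260, use 1/295260
Result: 7/95 = 1/14 + 1/444 + 1/295260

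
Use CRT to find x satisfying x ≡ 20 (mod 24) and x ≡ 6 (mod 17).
380

Using Chinese Remainder Theorem:
M = 24 × 17 = 408
M1 = 17, M2 = 24
y1 = 17^(-1) mod 24 = 17
y2 = 24^(-1) mod 17 = 5
x = (20×17×17 + 6×24×5) mod 408 = 380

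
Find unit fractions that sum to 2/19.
1/10 + 1/190

Greedy algorithm:
2/19: ceiling(19/2) = 10, use 1/10
1/190: ceiling(190/1) = 190, use 1/190
Result: 2/19 = 1/10 + 1/190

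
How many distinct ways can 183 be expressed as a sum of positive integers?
896684817527

p(n) counts ways to write n as a sum of positive integers (order ignored).
Euler's pentagonal recurrence: p(k) = p(k-1) + p(k-2) - p(k-5) - p(k-7) + p(k-12) + p(k-15) - ... (offsets j(3j∓1)/2, signs ++--, p(0)=1, p(<0)=0).
DP table for k = 0..182: p(0)=1, p(1)=1, p(2)=2, p(3)=3, p(4)=5, p(5)=7, p(6)=11, p(7)=15, p(8)=22, p(9)=30, p(10)=42, p(11)=56, p(12)=77, p(13)=101, p(14)=135, p(15)=176, p(16)=231, p(17)=297, p(18)=385, p(19)=490, p(20)=627, p(21)=792, p(22)=1002, p(23)=1255, p(24)=1575, p(25)=1958, p(26)=2436, p(27)=3010, p(28)=3718, p(29)=4565, p(30)=5604, p(31)=6842, p(32)=8349, p(33)=10143, p(34)=12310, p(35)=14883, p(36)=17977, p(37)=21637, p(38)=26015, p(39)=31185, p(40)=37338, p(41)=44583, p(42)=53174, p(43)=63261, p(44)=75175, p(45)=89134, p(46)=105558, p(47)=124754, p(48)=147273, p(49)=173525, p(50)=204226, p(51)=239943, p(52)=281589, p(53)=329931, p(54)=386155, p(55)=451276, p(56)=526823, p(57)=614154, p(58)=715220, p(59)=831820, p(60)=966467, p(61)=1121505, p(62)=1300156, p(63)=1505499, p(64)=1741630, p(65)=2012558, p(66)=2323520, p(67)=2679689, p(68)=3087735, p(69)=3554345, p(70)=4087968, p(71)=4697205, p(72)=5392783, p(73)=6185689, p(74)=7089500, p(75)=8118264, p(76)=9289091, p(77)=10619863, p(78)=12132164, p(79)=13848650, p(80)=15796476, p(81)=18004327, p(82)=20506255, p(83)=23338469, p(84)=26543660, p(85)=30167357, p(86)=34262962, p(87)=38887673, p(88)=44108109, p(89)=49995925, p(90)=56634173, p(91)=64112359, p(92)=72533807, p(93)=82010177, p(94)=92669720, p(95)=104651419, p(96)=118114304, p(97)=133230930, p(98)=150198136, p(99)=169229875, p(100)=190569292, p(101)=214481126, p(102)=241265379, p(103)=271248950, p(104)=304801365, p(105)=342325709, p(106)=384276336, p(107)=431149389, p(108)=483502844, p(109)=541946240, p(110)=607163746, p(111)=679903203, p(112)=761002156, p(113)=851376628, p(114)=952050665, p(115)=1064144451, p(116)=1188908248, p(117)=1327710076, p(118)=1482074143, p(119)=1653668665, p(120)=1844349560, p(121)=2056148051, p(122)=2291320912, p(123)=2552338241, p(124)=2841940500, p(125)=3163127352, p(126)=3519222692, p(127)=3913864295, p(128)=4351078600, p(129)=4835271870, p(130)=5371315400, p(131)=5964539504, p(132)=6620830889, p(133)=7346629512, p(134)=8149040695, p(135)=9035836076, p(136)=10015581680, p(137)=11097645016, p(138)=12292341831, p(139)=13610949895, p(140)=15065878135, p(141)=16670689208, p(142)=18440293320, p(143)=20390982757, p(144)=22540654445, p(145)=24908858009, p(146)=27517052599, p(147)=30388671978, p(148)=33549419497, p(149)=37027355200, p(150)=40853235313, p(151)=45060624582, p(152)=49686288421, p(153)=54770336324, p(154)=60356673280, p(155)=66493182097, p(156)=73232243759, p(157)=80630964769, p(158)=88751778802, p(159)=97662728555, p(160)=107438159466, p(161)=118159068427, p(162)=129913904637, p(163)=142798995930, p(164)=156919475295, p(165)=172389800255, p(166)=189334822579, p(167)=207890420102, p(168)=228204732751, p(169)=250438925115, p(170)=274768617130, p(171)=301384802048, p(172)=330495499613, p(173)=362326859895, p(174)=397125074750, p(175)=435157697830, p(176)=476715857290, p(177)=522115831195, p(178)=571701605655, p(179)=625846753120, p(180)=684957390936, p(181)=749474411781, p(182)=819876908323.
Final step: p(183) = p(182) + p(181) - p(178) - p(176) + p(171) + p(168) - p(161) - p(157) + p(148) + p(143) - p(132) - p(126) + p(113) + p(106) - p(91) - p(83) + p(66) + p(57) - p(38) - p(28) + p(7)
= 819876908323 + 749474411781 - 571701605655 - 476715857290 + 301384802048 + 228204732751 - 118159068427 - 80630964769 + 33549419497 + 20390982757 - 6620830889 - 3519222692 + 851376628 + 384276336 - 64112359 - 23338469 + 2323520 + 614154 - 26015 - 3718 + 15
= 896684817527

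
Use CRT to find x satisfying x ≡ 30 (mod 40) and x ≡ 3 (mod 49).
150

Using Chinese Remainder Theorem:
M = 40 × 49 = 1960
M1 = 49, M2 = 40
y1 = 49^(-1) mod 40 = 9
y2 = 40^(-1) mod 49 = 38
x = (30×49×9 + 3×40×38) mod 1960 = 150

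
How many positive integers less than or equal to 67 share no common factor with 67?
66

67 = 67
φ(n) = n × ∏(1 - 1/p) for each prime p dividing n
φ(67) = 67 × (1 - 1/67) = 66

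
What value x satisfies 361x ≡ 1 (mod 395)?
151

gcd(361, 395) = 1, so the inverse exists.
Extended Euclidean algorithm on (395, 361):
395 = 1 × 361 + 34  ⟹  34 = (1)·395 + (-1)·361
361 = 10 × 34 + 21  ⟹  21 = (-10)·395 + (11)·361
34 = 1 × 21 + 13  ⟹  13 = (11)·395 + (-12)·361
21 = 1 × 13 + 8  ⟹  8 = (-21)·395 + (23)·361
13 = 1 × 8 + 5  ⟹  5 = (32)·395 + (-35)·361
8 = 1 × 5 + 3  ⟹  3 = (-53)·395 + (58)·361
5 = 1 × 3 + 2  ⟹  2 = (85)·395 + (-93)·361
3 = 1 × 2 + 1  ⟹  1 = (-138)·395 + (151)·361
So (151)·361 ≡ 1 (mod 395), i.e. 361^(-1) ≡ 151 (mod 395).
Check: 361 × 151 = 54511 ≡ 1 (mod 395)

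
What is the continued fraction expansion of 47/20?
[2; 2, 1, 6]

Euclidean algorithm steps:
47 = 2 × 20 + 7
20 = 2 × 7 + 6
7 = 1 × 6 + 1
6 = 6 × 1 + 0
Continued fraction: [2; 2, 1, 6]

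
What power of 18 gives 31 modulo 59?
47

Baby-step giant-step with step n = ⌈√59⌉ = 8.
Baby steps 18^j mod 59 (j:value) for j=0..7: 0:1, 1:18, 2:29, 3:50, 4:15, 5:34, 6:22, 7:42.
Giant-step multiplier: 18^(-8) ≡ 18^(58-8) = 18^50 ≡ 16 (mod 59).
Giant steps γ_i = 31·16^i mod 59: γ_0=31, γ_1=24, γ_2=30, γ_3=8, γ_4=10, γ_5=42 (in table at j=7).
x = i·n + j = 5·8 + 7 = 47.
Check: 18^47 ≡ 31 (mod 59).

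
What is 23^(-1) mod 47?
45

gcd(23, 47) = 1, so the inverse exists.
Extended Euclidean algorithm on (47, 23):
47 = 2 × 23 + 1  ⟹  1 = (1)·47 + (-2)·23
So (-2)·23 ≡ 1 (mod 47), i.e. 23^(-1) ≡ -2 ≡ 45 (mod 47).
Check: 23 × 45 = 1035 ≡ 1 (mod 47)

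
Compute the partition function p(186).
1171432692373

p(n) counts ways to write n as a sum of positive integers (order ignored).
Euler's pentagonal recurrence: p(k) = p(k-1) + p(k-2) - p(k-5) - p(k-7) + p(k-12) + p(k-15) - ... (offsets j(3j∓1)/2, signs ++--, p(0)=1, p(<0)=0).
DP table for k = 0..185: p(0)=1, p(1)=1, p(2)=2, p(3)=3, p(4)=5, p(5)=7, p(6)=11, p(7)=15, p(8)=22, p(9)=30, p(10)=42, p(11)=56, p(12)=77, p(13)=101, p(14)=135, p(15)=176, p(16)=231, p(17)=297, p(18)=385, p(19)=490, p(20)=627, p(21)=792, p(22)=1002, p(23)=1255, p(24)=1575, p(25)=1958, p(26)=2436, p(27)=3010, p(28)=3718, p(29)=4565, p(30)=5604, p(31)=6842, p(32)=8349, p(33)=10143, p(34)=12310, p(35)=14883, p(36)=17977, p(37)=21637, p(38)=26015, p(39)=31185, p(40)=37338, p(41)=44583, p(42)=53174, p(43)=63261, p(44)=75175, p(45)=89134, p(46)=105558, p(47)=124754, p(48)=147273, p(49)=173525, p(50)=204226, p(51)=239943, p(52)=281589, p(53)=329931, p(54)=386155, p(55)=451276, p(56)=526823, p(57)=614154, p(58)=715220, p(59)=831820, p(60)=966467, p(61)=1121505, p(62)=1300156, p(63)=1505499, p(64)=1741630, p(65)=2012558, p(66)=2323520, p(67)=2679689, p(68)=3087735, p(69)=3554345, p(70)=4087968, p(71)=4697205, p(72)=5392783, p(73)=6185689, p(74)=7089500, p(75)=8118264, p(76)=9289091, p(77)=10619863, p(78)=12132164, p(79)=13848650, p(80)=15796476, p(81)=18004327, p(82)=20506255, p(83)=23338469, p(84)=26543660, p(85)=30167357, p(86)=34262962, p(87)=38887673, p(88)=44108109, p(89)=49995925, p(90)=56634173, p(91)=64112359, p(92)=72533807, p(93)=82010177, p(94)=92669720, p(95)=104651419, p(96)=118114304, p(97)=133230930, p(98)=150198136, p(99)=169229875, p(100)=190569292, p(101)=214481126, p(102)=241265379, p(103)=271248950, p(104)=304801365, p(105)=342325709, p(106)=384276336, p(107)=431149389, p(108)=483502844, p(109)=541946240, p(110)=607163746, p(111)=679903203, p(112)=761002156, p(113)=851376628, p(114)=952050665, p(115)=1064144451, p(116)=1188908248, p(117)=1327710076, p(118)=1482074143, p(119)=1653668665, p(120)=1844349560, p(121)=2056148051, p(122)=2291320912, p(123)=2552338241, p(124)=2841940500, p(125)=3163127352, p(126)=3519222692, p(127)=3913864295, p(128)=4351078600, p(129)=4835271870, p(130)=5371315400, p(131)=5964539504, p(132)=6620830889, p(133)=7346629512, p(134)=8149040695, p(135)=9035836076, p(136)=10015581680, p(137)=11097645016, p(138)=12292341831, p(139)=13610949895, p(140)=15065878135, p(141)=16670689208, p(142)=18440293320, p(143)=20390982757, p(144)=22540654445, p(145)=24908858009, p(146)=27517052599, p(147)=30388671978, p(148)=33549419497, p(149)=37027355200, p(150)=40853235313, p(151)=45060624582, p(152)=49686288421, p(153)=54770336324, p(154)=60356673280, p(155)=66493182097, p(156)=73232243759, p(157)=80630964769, p(158)=88751778802, p(159)=97662728555, p(160)=107438159466, p(161)=118159068427, p(162)=129913904637, p(163)=142798995930, p(164)=156919475295, p(165)=172389800255, p(166)=189334822579, p(167)=207890420102, p(168)=228204732751, p(169)=250438925115, p(170)=274768617130, p(171)=301384802048, p(172)=330495499613, p(173)=362326859895, p(174)=397125074750, p(175)=435157697830, p(176)=476715857290, p(177)=522115831195, p(178)=571701605655, p(179)=625846753120, p(180)=684957390936, p(181)=749474411781, p(182)=819876908323, p(183)=896684817527, p(184)=980462880430, p(185)=1071823774337.
Final step: p(186) = p(185) + p(184) - p(181) - p(179) + p(174) + p(171) - p(164) - p(160) + p(151) + p(146) - p(135) - p(129) + p(116) + p(109) - p(94) - p(86) + p(69) + p(60) - p(41) - p(31) + p(10)
= 1071823774337 + 980462880430 - 749474411781 - 625846753120 + 397125074750 + 301384802048 - 156919475295 - 107438159466 + 45060624582 + 27517052599 - 9035836076 - 4835271870 + 1188908248 + 541946240 - 92669720 - 34262962 + 3554345 + 966467 - 44583 - 6842 + 42
= 1171432692373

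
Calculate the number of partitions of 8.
22

p(n) counts ways to write n as a sum of positive integers (order ignored).
Examples: 8; 7 + 1; 6 + 2; 6 + 1 + 1; 5 + 3; ... (22 total)
p(8) = 22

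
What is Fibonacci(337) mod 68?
29

Matrix identity: Q^n = [[F_(n+1), F_n], [F_n, F_(n-1)]] with Q = [[1,1],[1,0]].
n = 337 = 101010001₂. Square-and-multiply, entries mod 68:
Q^1 = [[1,1],[1,0]]
Q^2 = (Q^1)² = [[2,1],[1,1]]
Q^5 = (Q^2)²·Q = [[8,5],[5,3]]
Q^10 = (Q^5)² = [[21,55],[55,34]]
Q^21 = (Q^10)²·Q = [[31,66],[66,33]]
Q^42 = (Q^21)² = [[13,8],[8,5]]
Q^84 = (Q^42)² = [[29,8],[8,21]]
Q^168 = (Q^84)² = [[21,60],[60,29]]
Q^337 = (Q^168)²·Q = [[37,29],[29,8]]
F_337 mod 68 = Q^337[0][1] = 29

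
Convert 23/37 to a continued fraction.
[0; 1, 1, 1, 1, 1, 4]

Euclidean algorithm steps:
23 = 0 × 37 + 23
37 = 1 × 23 + 14
23 = 1 × 14 + 9
14 = 1 × 9 + 5
9 = 1 × 5 + 4
5 = 1 × 4 + 1
4 = 4 × 1 + 0
Continued fraction: [0; 1, 1, 1, 1, 1, 4]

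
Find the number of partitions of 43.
63261

p(n) counts ways to write n as a sum of positive integers (order ignored).
Euler's pentagonal recurrence: p(k) = p(k-1) + p(k-2) - p(k-5) - p(k-7) + p(k-12) + p(k-15) - ... (offsets j(3j∓1)/2, signs ++--, p(0)=1, p(<0)=0).
DP table for k = 0..42: p(0)=1, p(1)=1, p(2)=2, p(3)=3, p(4)=5, p(5)=7, p(6)=11, p(7)=15, p(8)=22, p(9)=30, p(10)=42, p(11)=56, p(12)=77, p(13)=101, p(14)=135, p(15)=176, p(16)=231, p(17)=297, p(18)=385, p(19)=490, p(20)=627, p(21)=792, p(22)=1002, p(23)=1255, p(24)=1575, p(25)=1958, p(26)=2436, p(27)=3010, p(28)=3718, p(29)=4565, p(30)=5604, p(31)=6842, p(32)=8349, p(33)=10143, p(34)=12310, p(35)=14883, p(36)=17977, p(37)=21637, p(38)=26015, p(39)=31185, p(40)=37338, p(41)=44583, p(42)=53174.
Final step: p(43) = p(42) + p(41) - p(38) - p(36) + p(31) + p(28) - p(21) - p(17) + p(8) + p(3)
= 53174 + 44583 - 26015 - 17977 + 6842 + 3718 - 792 - 297 + 22 + 3
= 63261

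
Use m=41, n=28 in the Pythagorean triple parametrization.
(897, 2296, 2465)

Euclid's formula: a = m² - n², b = 2mn, c = m² + n²
m = 41, n = 28
a = 41² - 28² = 1681 - 784 = 897
b = 2 × 41 × 28 = 2296
c = 41² + 28² = 1681 + 784 = 2465
Verification: 897² + 2296² = 804609 + 5271616 = 6076225 = 2465² ✓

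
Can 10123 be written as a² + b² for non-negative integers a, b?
Not possible

Factorization: 10123 = 53 × 191
By Fermat: n is sum of two squares iff every prime p ≡ 3 (mod 4) appears to even power.
Prime(s) ≡ 3 (mod 4) with odd exponent: [(191, 1)]
Therefore 10123 cannot be expressed as a² + b².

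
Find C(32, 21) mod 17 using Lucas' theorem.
5

Using Lucas' theorem:
Write n=32 and k=21 in base 17:
n in base 17: [1, 15]
k in base 17: [1, 4]
C(32,21) mod 17 = ∏ C(n_i, k_i) mod 17
Digit binomials (mod 17): C(1,1) = 1; C(15,4) = 1365 ≡ 5
Product: 1 × 5 = 5 ≡ 5 (mod 17)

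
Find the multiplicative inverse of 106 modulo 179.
76

gcd(106, 179) = 1, so the inverse exists.
Extended Euclidean algorithm on (179, 106):
179 = 1 × 106 + 73  ⟹  73 = (1)·179 + (-1)·106
106 = 1 × 73 + 33  ⟹  33 = (-1)·179 + (2)·106
73 = 2 × 33 + 7  ⟹  7 = (3)·179 + (-5)·106
33 = 4 × 7 + 5  ⟹  5 = (-13)·179 + (22)·106
7 = 1 × 5 + 2  ⟹  2 = (16)·179 + (-27)·106
5 = 2 × 2 + 1  ⟹  1 = (-45)·179 + (76)·106
So (76)·106 ≡ 1 (mod 179), i.e. 106^(-1) ≡ 76 (mod 179).
Check: 106 × 76 = 8056 ≡ 1 (mod 179)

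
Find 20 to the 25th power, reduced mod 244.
184

Repeated squaring. Binary of 25 = 11001.
20^1 ≡ 20 (mod 244); 20^2 ≡ 156 (mod 244); 20^4 ≡ 180 (mod 244); 20^8 ≡ 192 (mod 244); 20^16 ≡ 20 (mod 244)
20^25 = 20^1 × 20^8 × 20^16 ≡ 184 (mod 244)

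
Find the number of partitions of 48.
147273

p(n) counts ways to write n as a sum of positive integers (order ignored).
Euler's pentagonal recurrence: p(k) = p(k-1) + p(k-2) - p(k-5) - p(k-7) + p(k-12) + p(k-15) - ... (offsets j(3j∓1)/2, signs ++--, p(0)=1, p(<0)=0).
DP table for k = 0..47: p(0)=1, p(1)=1, p(2)=2, p(3)=3, p(4)=5, p(5)=7, p(6)=11, p(7)=15, p(8)=22, p(9)=30, p(10)=42, p(11)=56, p(12)=77, p(13)=101, p(14)=135, p(15)=176, p(16)=231, p(17)=297, p(18)=385, p(19)=490, p(20)=627, p(21)=792, p(22)=1002, p(23)=1255, p(24)=1575, p(25)=1958, p(26)=2436, p(27)=3010, p(28)=3718, p(29)=4565, p(30)=5604, p(31)=6842, p(32)=8349, p(33)=10143, p(34)=12310, p(35)=14883, p(36)=17977, p(37)=21637, p(38)=26015, p(39)=31185, p(40)=37338, p(41)=44583, p(42)=53174, p(43)=63261, p(44)=75175, p(45)=89134, p(46)=105558, p(47)=124754.
Final step: p(48) = p(47) + p(46) - p(43) - p(41) + p(36) + p(33) - p(26) - p(22) + p(13) + p(8)
= 124754 + 105558 - 63261 - 44583 + 17977 + 10143 - 2436 - 1002 + 101 + 22
= 147273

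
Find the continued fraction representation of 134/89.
[1; 1, 1, 44]

Euclidean algorithm steps:
134 = 1 × 89 + 45
89 = 1 × 45 + 44
45 = 1 × 44 + 1
44 = 44 × 1 + 0
Continued fraction: [1; 1, 1, 44]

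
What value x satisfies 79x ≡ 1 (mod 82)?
27

gcd(79, 82) = 1, so the inverse exists.
Extended Euclidean algorithm on (82, 79):
82 = 1 × 79 + 3  ⟹  3 = (1)·82 + (-1)·79
79 = 26 × 3 + 1  ⟹  1 = (-26)·82 + (27)·79
So (27)·79 ≡ 1 (mod 82), i.e. 79^(-1) ≡ 27 (mod 82).
Check: 79 × 27 = 2133 ≡ 1 (mod 82)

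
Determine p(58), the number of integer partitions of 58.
715220

p(n) counts ways to write n as a sum of positive integers (order ignored).
Euler's pentagonal recurrence: p(k) = p(k-1) + p(k-2) - p(k-5) - p(k-7) + p(k-12) + p(k-15) - ... (offsets j(3j∓1)/2, signs ++--, p(0)=1, p(<0)=0).
DP table for k = 0..57: p(0)=1, p(1)=1, p(2)=2, p(3)=3, p(4)=5, p(5)=7, p(6)=11, p(7)=15, p(8)=22, p(9)=30, p(10)=42, p(11)=56, p(12)=77, p(13)=101, p(14)=135, p(15)=176, p(16)=231, p(17)=297, p(18)=385, p(19)=490, p(20)=627, p(21)=792, p(22)=1002, p(23)=1255, p(24)=1575, p(25)=1958, p(26)=2436, p(27)=3010, p(28)=3718, p(29)=4565, p(30)=5604, p(31)=6842, p(32)=8349, p(33)=10143, p(34)=12310, p(35)=14883, p(36)=17977, p(37)=21637, p(38)=26015, p(39)=31185, p(40)=37338, p(41)=44583, p(42)=53174, p(43)=63261, p(44)=75175, p(45)=89134, p(46)=105558, p(47)=124754, p(48)=147273, p(49)=173525, p(50)=204226, p(51)=239943, p(52)=281589, p(53)=329931, p(54)=386155, p(55)=451276, p(56)=526823, p(57)=614154.
Final step: p(58) = p(57) + p(56) - p(53) - p(51) + p(46) + p(43) - p(36) - p(32) + p(23) + p(18) - p(7) - p(1)
= 614154 + 526823 - 329931 - 239943 + 105558 + 63261 - 17977 - 8349 + 1255 + 385 - 15 - 1
= 715220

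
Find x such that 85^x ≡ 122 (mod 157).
74

Baby-step giant-step with step n = ⌈√157⌉ = 13.
Baby steps 85^j mod 157 (j:value) for j=0..12: 0:1, 1:85, 2:3, 3:98, 4:9, 5:137, 6:27, 7:97, 8:81, 9:134, 10:86, 11:88, 12:101.
Giant-step multiplier: 85^(-13) ≡ 85^(156-13) = 85^143 ≡ 135 (mod 157).
Giant steps γ_i = 122·135^i mod 157: γ_0=122, γ_1=142, γ_2=16, γ_3=119, γ_4=51, γ_5=134 (in table at j=9).
x = i·n + j = 5·13 + 9 = 74.
Check: 85^74 ≡ 122 (mod 157).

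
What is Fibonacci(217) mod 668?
49

Matrix identity: Q^n = [[F_(n+1), F_n], [F_n, F_(n-1)]] with Q = [[1,1],[1,0]].
n = 217 = 11011001₂. Square-and-multiply, entries mod 668:
Q^1 = [[1,1],[1,0]]
Q^3 = (Q^1)²·Q = [[3,2],[2,1]]
Q^6 = (Q^3)² = [[13,8],[8,5]]
Q^13 = (Q^6)²·Q = [[377,233],[233,144]]
Q^27 = (Q^13)²·Q = [[511,26],[26,485]]
Q^54 = (Q^27)² = [[609,512],[512,97]]
Q^108 = (Q^54)² = [[429,84],[84,345]]
Q^217 = (Q^108)²·Q = [[269,49],[49,220]]
F_217 mod 668 = Q^217[0][1] = 49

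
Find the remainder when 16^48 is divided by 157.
75

Repeated squaring. Binary of 48 = 110000.
16^1 ≡ 16 (mod 157); 16^2 ≡ 99 (mod 157); 16^4 ≡ 67 (mod 157); 16^8 ≡ 93 (mod 157); 16^16 ≡ 14 (mod 157); 16^32 ≡ 39 (mod 157)
16^48 = 16^16 × 16^32 ≡ 75 (mod 157)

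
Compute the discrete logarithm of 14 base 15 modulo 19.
17

Baby-step giant-step with step n = ⌈√19⌉ = 5.
Baby steps 15^j mod 19 (j:value) for j=0..4: 0:1, 1:15, 2:16, 3:12, 4:9.
Giant-step multiplier: 15^(-5) ≡ 15^(18-5) = 15^13 ≡ 10 (mod 19).
Giant steps γ_i = 14·10^i mod 19: γ_0=14, γ_1=7, γ_2=13, γ_3=16 (in table at j=2).
x = i·n + j = 3·5 + 2 = 17.
Check: 15^17 ≡ 14 (mod 19).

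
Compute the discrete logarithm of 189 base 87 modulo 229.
139

Baby-step giant-step with step n = ⌈√229⌉ = 16.
Baby steps 87^j mod 229 (j:value) for j=0..15: 0:1, 1:87, 2:12, 3:128, 4:144, 5:162, 6:125, 7:112, 8:126, 9:199, 10:138, 11:98, 12:53, 13:31, 14:178, 15:143.
Giant-step multiplier: 87^(-16) ≡ 87^(228-16) = 87^212 ≡ 171 (mod 229).
Giant steps γ_i = 189·171^i mod 229: γ_0=189, γ_1=30, γ_2=92, γ_3=160, γ_4=109, γ_5=90, γ_6=47, γ_7=22, γ_8=98 (in table at j=11).
x = i·n + j = 8·16 + 11 = 139.
Check: 87^139 ≡ 189 (mod 229).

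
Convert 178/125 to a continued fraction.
[1; 2, 2, 1, 3, 1, 3]

Euclidean algorithm steps:
178 = 1 × 125 + 53
125 = 2 × 53 + 19
53 = 2 × 19 + 15
19 = 1 × 15 + 4
15 = 3 × 4 + 3
4 = 1 × 3 + 1
3 = 3 × 1 + 0
Continued fraction: [1; 2, 2, 1, 3, 1, 3]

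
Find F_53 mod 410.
233

Matrix identity: Q^n = [[F_(n+1), F_n], [F_n, F_(n-1)]] with Q = [[1,1],[1,0]].
n = 53 = 110101₂. Square-and-multiply, entries mod 410:
Q^1 = [[1,1],[1,0]]
Q^3 = (Q^1)²·Q = [[3,2],[2,1]]
Q^6 = (Q^3)² = [[13,8],[8,5]]
Q^13 = (Q^6)²·Q = [[377,233],[233,144]]
Q^26 = (Q^13)² = [[28,33],[33,405]]
Q^53 = (Q^26)²·Q = [[172,233],[233,349]]
F_53 mod 410 = Q^53[0][1] = 233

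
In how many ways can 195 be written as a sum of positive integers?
2580840212973

p(n) counts ways to write n as a sum of positive integers (order ignored).
Euler's pentagonal recurrence: p(k) = p(k-1) + p(k-2) - p(k-5) - p(k-7) + p(k-12) + p(k-15) - ... (offsets j(3j∓1)/2, signs ++--, p(0)=1, p(<0)=0).
DP table for k = 0..194: p(0)=1, p(1)=1, p(2)=2, p(3)=3, p(4)=5, p(5)=7, p(6)=11, p(7)=15, p(8)=22, p(9)=30, p(10)=42, p(11)=56, p(12)=77, p(13)=101, p(14)=135, p(15)=176, p(16)=231, p(17)=297, p(18)=385, p(19)=490, p(20)=627, p(21)=792, p(22)=1002, p(23)=1255, p(24)=1575, p(25)=1958, p(26)=2436, p(27)=3010, p(28)=3718, p(29)=4565, p(30)=5604, p(31)=6842, p(32)=8349, p(33)=10143, p(34)=12310, p(35)=14883, p(36)=17977, p(37)=21637, p(38)=26015, p(39)=31185, p(40)=37338, p(41)=44583, p(42)=53174, p(43)=63261, p(44)=75175, p(45)=89134, p(46)=105558, p(47)=124754, p(48)=147273, p(49)=173525, p(50)=204226, p(51)=239943, p(52)=281589, p(53)=329931, p(54)=386155, p(55)=451276, p(56)=526823, p(57)=614154, p(58)=715220, p(59)=831820, p(60)=966467, p(61)=1121505, p(62)=1300156, p(63)=1505499, p(64)=1741630, p(65)=2012558, p(66)=2323520, p(67)=2679689, p(68)=3087735, p(69)=3554345, p(70)=4087968, p(71)=4697205, p(72)=5392783, p(73)=6185689, p(74)=7089500, p(75)=8118264, p(76)=9289091, p(77)=10619863, p(78)=12132164, p(79)=13848650, p(80)=15796476, p(81)=18004327, p(82)=20506255, p(83)=23338469, p(84)=26543660, p(85)=30167357, p(86)=34262962, p(87)=38887673, p(88)=44108109, p(89)=49995925, p(90)=56634173, p(91)=64112359, p(92)=72533807, p(93)=82010177, p(94)=92669720, p(95)=104651419, p(96)=118114304, p(97)=133230930, p(98)=150198136, p(99)=169229875, p(100)=190569292, p(101)=214481126, p(102)=241265379, p(103)=271248950, p(104)=304801365, p(105)=342325709, p(106)=384276336, p(107)=431149389, p(108)=483502844, p(109)=541946240, p(110)=607163746, p(111)=679903203, p(112)=761002156, p(113)=851376628, p(114)=952050665, p(115)=1064144451, p(116)=1188908248, p(117)=1327710076, p(118)=1482074143, p(119)=1653668665, p(120)=1844349560, p(121)=2056148051, p(122)=2291320912, p(123)=2552338241, p(124)=2841940500, p(125)=3163127352, p(126)=3519222692, p(127)=3913864295, p(128)=4351078600, p(129)=4835271870, p(130)=5371315400, p(131)=5964539504, p(132)=6620830889, p(133)=7346629512, p(134)=8149040695, p(135)=9035836076, p(136)=10015581680, p(137)=11097645016, p(138)=12292341831, p(139)=13610949895, p(140)=15065878135, p(141)=16670689208, p(142)=18440293320, p(143)=20390982757, p(144)=22540654445, p(145)=24908858009, p(146)=27517052599, p(147)=30388671978, p(148)=33549419497, p(149)=37027355200, p(150)=40853235313, p(151)=45060624582, p(152)=49686288421, p(153)=54770336324, p(154)=60356673280, p(155)=66493182097, p(156)=73232243759, p(157)=80630964769, p(158)=88751778802, p(159)=97662728555, p(160)=107438159466, p(161)=118159068427, p(162)=129913904637, p(163)=142798995930, p(164)=156919475295, p(165)=172389800255, p(166)=189334822579, p(167)=207890420102, p(168)=228204732751, p(169)=250438925115, p(170)=274768617130, p(171)=301384802048, p(172)=330495499613, p(173)=362326859895, p(174)=397125074750, p(175)=435157697830, p(176)=476715857290, p(177)=522115831195, p(178)=571701605655, p(179)=625846753120, p(180)=684957390936, p(181)=749474411781, p(182)=819876908323, p(183)=896684817527, p(184)=980462880430, p(185)=1071823774337, p(186)=1171432692373, p(187)=1280011042268, p(188)=1398341745571, p(189)=1527273599625, p(190)=1667727404093, p(191)=1820701100652, p(192)=1987276856363, p(193)=2168627105469, p(194)=2366022741845.
Final step: p(195) = p(194) + p(193) - p(190) - p(188) + p(183) + p(180) - p(173) - p(169) + p(160) + p(155) - p(144) - p(138) + p(125) + p(118) - p(103) - p(95) + p(78) + p(69) - p(50) - p(40) + p(19) + p(8)
= 2366022741845 + 2168627105469 - 1667727404093 - 1398341745571 + 896684817527 + 684957390936 - 362326859895 - 250438925115 + 107438159466 + 66493182097 - 22540654445 - 12292341831 + 3163127352 + 1482074143 - 271248950 - 104651419 + 12132164 + 3554345 - 204226 - 37338 + 490 + 22
= 2580840212973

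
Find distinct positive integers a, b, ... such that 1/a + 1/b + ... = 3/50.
1/17 + 1/850

Greedy algorithm:
3/50: ceiling(50/3) = 17, use 1/17
1/850: ceiling(850/1) = 850, use 1/850
Result: 3/50 = 1/17 + 1/850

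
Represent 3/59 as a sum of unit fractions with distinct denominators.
1/20 + 1/1180

Greedy algorithm:
3/59: ceiling(59/3) = 20, use 1/20
1/1180: ceiling(1180/1) = 1180, use 1/1180
Result: 3/59 = 1/20 + 1/1180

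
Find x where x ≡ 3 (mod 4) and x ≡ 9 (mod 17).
43

Using Chinese Remainder Theorem:
M = 4 × 17 = 68
M1 = 17, M2 = 4
y1 = 17^(-1) mod 4 = 1
y2 = 4^(-1) mod 17 = 13
x = (3×17×1 + 9×4×13) mod 68 = 43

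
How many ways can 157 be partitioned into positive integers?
80630964769

p(n) counts ways to write n as a sum of positive integers (order ignored).
Euler's pentagonal recurrence: p(k) = p(k-1) + p(k-2) - p(k-5) - p(k-7) + p(k-12) + p(k-15) - ... (offsets j(3j∓1)/2, signs ++--, p(0)=1, p(<0)=0).
DP table for k = 0..156: p(0)=1, p(1)=1, p(2)=2, p(3)=3, p(4)=5, p(5)=7, p(6)=11, p(7)=15, p(8)=22, p(9)=30, p(10)=42, p(11)=56, p(12)=77, p(13)=101, p(14)=135, p(15)=176, p(16)=231, p(17)=297, p(18)=385, p(19)=490, p(20)=627, p(21)=792, p(22)=1002, p(23)=1255, p(24)=1575, p(25)=1958, p(26)=2436, p(27)=3010, p(28)=3718, p(29)=4565, p(30)=5604, p(31)=6842, p(32)=8349, p(33)=10143, p(34)=12310, p(35)=14883, p(36)=17977, p(37)=21637, p(38)=26015, p(39)=31185, p(40)=37338, p(41)=44583, p(42)=53174, p(43)=63261, p(44)=75175, p(45)=89134, p(46)=105558, p(47)=124754, p(48)=147273, p(49)=173525, p(50)=204226, p(51)=239943, p(52)=281589, p(53)=329931, p(54)=386155, p(55)=451276, p(56)=526823, p(57)=614154, p(58)=715220, p(59)=831820, p(60)=966467, p(61)=1121505, p(62)=1300156, p(63)=1505499, p(64)=1741630, p(65)=2012558, p(66)=2323520, p(67)=2679689, p(68)=3087735, p(69)=3554345, p(70)=4087968, p(71)=4697205, p(72)=5392783, p(73)=6185689, p(74)=7089500, p(75)=8118264, p(76)=9289091, p(77)=10619863, p(78)=12132164, p(79)=13848650, p(80)=15796476, p(81)=18004327, p(82)=20506255, p(83)=23338469, p(84)=26543660, p(85)=30167357, p(86)=34262962, p(87)=38887673, p(88)=44108109, p(89)=49995925, p(90)=56634173, p(91)=64112359, p(92)=72533807, p(93)=82010177, p(94)=92669720, p(95)=104651419, p(96)=118114304, p(97)=133230930, p(98)=150198136, p(99)=169229875, p(100)=190569292, p(101)=214481126, p(102)=241265379, p(103)=271248950, p(104)=304801365, p(105)=342325709, p(106)=384276336, p(107)=431149389, p(108)=483502844, p(109)=541946240, p(110)=607163746, p(111)=679903203, p(112)=761002156, p(113)=851376628, p(114)=952050665, p(115)=1064144451, p(116)=1188908248, p(117)=1327710076, p(118)=1482074143, p(119)=1653668665, p(120)=1844349560, p(121)=2056148051, p(122)=2291320912, p(123)=2552338241, p(124)=2841940500, p(125)=3163127352, p(126)=3519222692, p(127)=3913864295, p(128)=4351078600, p(129)=4835271870, p(130)=5371315400, p(131)=5964539504, p(132)=6620830889, p(133)=7346629512, p(134)=8149040695, p(135)=9035836076, p(136)=10015581680, p(137)=11097645016, p(138)=12292341831, p(139)=13610949895, p(140)=15065878135, p(141)=16670689208, p(142)=18440293320, p(143)=20390982757, p(144)=22540654445, p(145)=24908858009, p(146)=27517052599, p(147)=30388671978, p(148)=33549419497, p(149)=37027355200, p(150)=40853235313, p(151)=45060624582, p(152)=49686288421, p(153)=54770336324, p(154)=60356673280, p(155)=66493182097, p(156)=73232243759.
Final step: p(157) = p(156) + p(155) - p(152) - p(150) + p(145) + p(142) - p(135) - p(131) + p(122) + p(117) - p(106) - p(100) + p(87) + p(80) - p(65) - p(57) + p(40) + p(31) - p(12) - p(2)
= 73232243759 + 66493182097 - 49686288421 - 40853235313 + 24908858009 + 18440293320 - 9035836076 - 5964539504 + 2291320912 + 1327710076 - 384276336 - 190569292 + 38887673 + 15796476 - 2012558 - 614154 + 37338 + 6842 - 77 - 2
= 80630964769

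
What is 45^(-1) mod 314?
7

gcd(45, 314) = 1, so the inverse exists.
Extended Euclidean algorithm on (314, 45):
314 = 6 × 45 + 44  ⟹  44 = (1)·314 + (-6)·45
45 = 1 × 44 + 1  ⟹  1 = (-1)·314 + (7)·45
So (7)·45 ≡ 1 (mod 314), i.e. 45^(-1) ≡ 7 (mod 314).
Check: 45 × 7 = 315 ≡ 1 (mod 314)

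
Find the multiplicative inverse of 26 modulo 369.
71

gcd(26, 369) = 1, so the inverse exists.
Extended Euclidean algorithm on (369, 26):
369 = 14 × 26 + 5  ⟹  5 = (1)·369 + (-14)·26
26 = 5 × 5 + 1  ⟹  1 = (-5)·369 + (71)·26
So (71)·26 ≡ 1 (mod 369), i.e. 26^(-1) ≡ 71 (mod 369).
Check: 26 × 71 = 1846 ≡ 1 (mod 369)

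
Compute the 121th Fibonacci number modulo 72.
1

Matrix identity: Q^n = [[F_(n+1), F_n], [F_n, F_(n-1)]] with Q = [[1,1],[1,0]].
n = 121 = 1111001₂. Square-and-multiply, entries mod 72:
Q^1 = [[1,1],[1,0]]
Q^3 = (Q^1)²·Q = [[3,2],[2,1]]
Q^7 = (Q^3)²·Q = [[21,13],[13,8]]
Q^15 = (Q^7)²·Q = [[51,34],[34,17]]
Q^30 = (Q^15)² = [[13,8],[8,5]]
Q^60 = (Q^30)² = [[17,0],[0,17]]
Q^121 = (Q^60)²·Q = [[1,1],[1,0]]
F_121 mod 72 = Q^121[0][1] = 1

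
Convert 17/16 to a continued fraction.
[1; 16]

Euclidean algorithm steps:
17 = 1 × 16 + 1
16 = 16 × 1 + 0
Continued fraction: [1; 16]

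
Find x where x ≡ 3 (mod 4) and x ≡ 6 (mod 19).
63

Using Chinese Remainder Theorem:
M = 4 × 19 = 76
M1 = 19, M2 = 4
y1 = 19^(-1) mod 4 = 3
y2 = 4^(-1) mod 19 = 5
x = (3×19×3 + 6×4×5) mod 76 = 63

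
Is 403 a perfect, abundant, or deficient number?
deficient

Proper divisors of 403: sum = 1 + 13 + 31 = 45
Since 45 < 403, 403 is deficient.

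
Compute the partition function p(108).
483502844

p(n) counts ways to write n as a sum of positive integers (order ignored).
Euler's pentagonal recurrence: p(k) = p(k-1) + p(k-2) - p(k-5) - p(k-7) + p(k-12) + p(k-15) - ... (offsets j(3j∓1)/2, signs ++--, p(0)=1, p(<0)=0).
DP table for k = 0..107: p(0)=1, p(1)=1, p(2)=2, p(3)=3, p(4)=5, p(5)=7, p(6)=11, p(7)=15, p(8)=22, p(9)=30, p(10)=42, p(11)=56, p(12)=77, p(13)=101, p(14)=135, p(15)=176, p(16)=231, p(17)=297, p(18)=385, p(19)=490, p(20)=627, p(21)=792, p(22)=1002, p(23)=1255, p(24)=1575, p(25)=1958, p(26)=2436, p(27)=3010, p(28)=3718, p(29)=4565, p(30)=5604, p(31)=6842, p(32)=8349, p(33)=10143, p(34)=12310, p(35)=14883, p(36)=17977, p(37)=21637, p(38)=26015, p(39)=31185, p(40)=37338, p(41)=44583, p(42)=53174, p(43)=63261, p(44)=75175, p(45)=89134, p(46)=105558, p(47)=124754, p(48)=147273, p(49)=173525, p(50)=204226, p(51)=239943, p(52)=281589, p(53)=329931, p(54)=386155, p(55)=451276, p(56)=526823, p(57)=614154, p(58)=715220, p(59)=831820, p(60)=966467, p(61)=1121505, p(62)=1300156, p(63)=1505499, p(64)=1741630, p(65)=2012558, p(66)=2323520, p(67)=2679689, p(68)=3087735, p(69)=3554345, p(70)=4087968, p(71)=4697205, p(72)=5392783, p(73)=6185689, p(74)=7089500, p(75)=8118264, p(76)=9289091, p(77)=10619863, p(78)=12132164, p(79)=13848650, p(80)=15796476, p(81)=18004327, p(82)=20506255, p(83)=23338469, p(84)=26543660, p(85)=30167357, p(86)=34262962, p(87)=38887673, p(88)=44108109, p(89)=49995925, p(90)=56634173, p(91)=64112359, p(92)=72533807, p(93)=82010177, p(94)=92669720, p(95)=104651419, p(96)=118114304, p(97)=133230930, p(98)=150198136, p(99)=169229875, p(100)=190569292, p(101)=214481126, p(102)=241265379, p(103)=271248950, p(104)=304801365, p(105)=342325709, p(106)=384276336, p(107)=431149389.
Final step: p(108) = p(107) + p(106) - p(103) - p(101) + p(96) + p(93) - p(86) - p(82) + p(73) + p(68) - p(57) - p(51) + p(38) + p(31) - p(16) - p(8)
= 431149389 + 384276336 - 271248950 - 214481126 + 118114304 + 82010177 - 34262962 - 20506255 + 6185689 + 3087735 - 614154 - 239943 + 26015 + 6842 - 231 - 22
= 483502844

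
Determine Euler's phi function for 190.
72

190 = 2 × 5 × 19
φ(n) = n × ∏(1 - 1/p) for each prime p dividing n
φ(190) = 190 × (1 - 1/2) × (1 - 1/5) × (1 - 1/19) = 72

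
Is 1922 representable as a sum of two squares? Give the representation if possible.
31² + 31² (a=31, b=31)

Factorization: 1922 = 2 × 31^2
By Fermat: n is sum of two squares iff every prime p ≡ 3 (mod 4) appears to even power.
All primes ≡ 3 (mod 4) appear to even power.
Search a = 0, 1, 2, … for 1922 - a² a perfect square: first hit at a = 31: 1922 - 961 = 961 = 31².
1922 = 31² + 31² = 961 + 961 ✓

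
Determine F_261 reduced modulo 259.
180

Matrix identity: Q^n = [[F_(n+1), F_n], [F_n, F_(n-1)]] with Q = [[1,1],[1,0]].
n = 261 = 100000101₂. Square-and-multiply, entries mod 259:
Q^1 = [[1,1],[1,0]]
Q^2 = (Q^1)² = [[2,1],[1,1]]
Q^4 = (Q^2)² = [[5,3],[3,2]]
Q^8 = (Q^4)² = [[34,21],[21,13]]
Q^16 = (Q^8)² = [[43,210],[210,92]]
Q^32 = (Q^16)² = [[106,119],[119,246]]
Q^65 = (Q^32)²·Q = [[204,15],[15,189]]
Q^130 = (Q^65)² = [[142,197],[197,204]]
Q^261 = (Q^130)²·Q = [[225,180],[180,45]]
F_261 mod 259 = Q^261[0][1] = 180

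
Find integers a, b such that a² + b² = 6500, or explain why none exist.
10² + 80² (a=10, b=80)

Factorization: 6500 = 2^2 × 5^3 × 13
By Fermat: n is sum of two squares iff every prime p ≡ 3 (mod 4) appears to even power.
All primes ≡ 3 (mod 4) appear to even power.
Search a = 0, 1, 2, … for 6500 - a² a perfect square: first hit at a = 10: 6500 - 100 = 6400 = 80².
6500 = 10² + 80² = 100 + 6400 ✓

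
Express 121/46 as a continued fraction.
[2; 1, 1, 1, 2, 2, 2]

Euclidean algorithm steps:
121 = 2 × 46 + 29
46 = 1 × 29 + 17
29 = 1 × 17 + 12
17 = 1 × 12 + 5
12 = 2 × 5 + 2
5 = 2 × 2 + 1
2 = 2 × 1 + 0
Continued fraction: [2; 1, 1, 1, 2, 2, 2]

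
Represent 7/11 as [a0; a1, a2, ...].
[0; 1, 1, 1, 3]

Euclidean algorithm steps:
7 = 0 × 11 + 7
11 = 1 × 7 + 4
7 = 1 × 4 + 3
4 = 1 × 3 + 1
3 = 3 × 1 + 0
Continued fraction: [0; 1, 1, 1, 3]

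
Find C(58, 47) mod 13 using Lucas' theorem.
0

Using Lucas' theorem:
Write n=58 and k=47 in base 13:
n in base 13: [4, 6]
k in base 13: [3, 8]
C(58,47) mod 13 = ∏ C(n_i, k_i) mod 13
Digit binomials (mod 13): C(4,3) = 4; C(6,8) = 0 (k_i > n_i)
Product: 4 × 0 = 0 ≡ 0 (mod 13)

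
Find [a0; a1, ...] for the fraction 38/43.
[0; 1, 7, 1, 1, 2]

Euclidean algorithm steps:
38 = 0 × 43 + 38
43 = 1 × 38 + 5
38 = 7 × 5 + 3
5 = 1 × 3 + 2
3 = 1 × 2 + 1
2 = 2 × 1 + 0
Continued fraction: [0; 1, 7, 1, 1, 2]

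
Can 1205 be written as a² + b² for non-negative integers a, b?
7² + 34² (a=7, b=34)

Factorization: 1205 = 5 × 241
By Fermat: n is sum of two squares iff every prime p ≡ 3 (mod 4) appears to even power.
All primes ≡ 3 (mod 4) appear to even power.
Search a = 0, 1, 2, … for 1205 - a² a perfect square: first hit at a = 7: 1205 - 49 = 1156 = 34².
1205 = 7² + 34² = 49 + 1156 ✓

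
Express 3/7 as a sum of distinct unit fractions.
1/3 + 1/11 + 1/231

Greedy algorithm:
3/7: ceiling(7/3) = 3, use 1/3
2/21: ceiling(21/2) = 11, use 1/11
1/231: ceiling(231/1) = 231, use 1/231
Result: 3/7 = 1/3 + 1/11 + 1/231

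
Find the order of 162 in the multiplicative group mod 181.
4

181 is prime, so ord(162) divides φ(181) = 180.
Divisors of 180: 1, 2, 3, 4, 5, 6, 9, 10, 12, 15, 18, 20, 30, 36, 45, 60, 90, 180.
Repeated squaring: 162^1 ≡ 162, 162^2 ≡ 180, 162^4 ≡ 1, 162^8 ≡ 1, 162^16 ≡ 1, 162^32 ≡ 1, 162^64 ≡ 1, 162^128 ≡ 1 (mod 181).
Test 162^d mod 181 for each divisor d in increasing order:
162^1 ≡ 162
162^2 ≡ 180
162^3 = 162^2·162^1 ≡ 19
162^4 ≡ 1  ← first divisor giving 1
The order is 4.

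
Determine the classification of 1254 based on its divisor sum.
abundant

Proper divisors of 1254: sum = 1 + 2 + 3 + 6 + 11 + 19 + 22 + 33 + 38 + 57 + 66 + 114 + 209 + 418 + 627 = 1626
Since 1626 > 1254, 1254 is abundant.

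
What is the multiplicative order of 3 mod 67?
22

67 is prime, so ord(3) divides φ(67) = 66.
Divisors of 66: 1, 2, 3, 6, 11, 22, 33, 66.
Repeated squaring: 3^1 ≡ 3, 3^2 ≡ 9, 3^4 ≡ 14, 3^8 ≡ 62, 3^16 ≡ 25, 3^32 ≡ 22, 3^64 ≡ 15 (mod 67).
Test 3^d mod 67 for each divisor d in increasing order:
3^1 ≡ 3
3^2 ≡ 9
3^3 = 3^2·3^1 ≡ 27
3^6 = 3^4·3^2 ≡ 59
3^11 = 3^8·3^2·3^1 ≡ 66
3^22 = 3^16·3^4·3^2 ≡ 1  ← first divisor giving 1
The order is 22.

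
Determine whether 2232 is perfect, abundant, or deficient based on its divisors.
abundant

Proper divisors of 2232: sum = 1 + 2 + 3 + 4 + 6 + 8 + 9 + 12 + ... + 372 + 558 + 744 + 1116 (23 divisors) = 4008
Since 4008 > 2232, 2232 is abundant.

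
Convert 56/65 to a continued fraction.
[0; 1, 6, 4, 2]

Euclidean algorithm steps:
56 = 0 × 65 + 56
65 = 1 × 56 + 9
56 = 6 × 9 + 2
9 = 4 × 2 + 1
2 = 2 × 1 + 0
Continued fraction: [0; 1, 6, 4, 2]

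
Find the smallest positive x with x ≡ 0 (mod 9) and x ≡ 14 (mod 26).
144

Using Chinese Remainder Theorem:
M = 9 × 26 = 234
M1 = 26, M2 = 9
y1 = 26^(-1) mod 9 = 8
y2 = 9^(-1) mod 26 = 3
x = (0×26×8 + 14×9×3) mod 234 = 144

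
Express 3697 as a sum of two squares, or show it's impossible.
36² + 49² (a=36, b=49)

Factorization: 3697 = 3697
By Fermat: n is sum of two squares iff every prime p ≡ 3 (mod 4) appears to even power.
All primes ≡ 3 (mod 4) appear to even power.
Search a = 0, 1, 2, … for 3697 - a² a perfect square: first hit at a = 36: 3697 - 1296 = 2401 = 49².
3697 = 36² + 49² = 1296 + 2401 ✓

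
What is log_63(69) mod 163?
130

Baby-step giant-step with step n = ⌈√163⌉ = 13.
Baby steps 63^j mod 163 (j:value) for j=0..12: 0:1, 1:63, 2:57, 3:5, 4:152, 5:122, 6:25, 7:108, 8:121, 9:125, 10:51, 11:116, 12:136.
Giant-step multiplier: 63^(-13) ≡ 63^(162-13) = 63^149 ≡ 101 (mod 163).
Giant steps γ_i = 69·101^i mod 163: γ_0=69, γ_1=123, γ_2=35, γ_3=112, γ_4=65, γ_5=45, γ_6=144, γ_7=37, γ_8=151, γ_9=92, γ_10=1 (in table at j=0).
x = i·n + j = 10·13 + 0 = 130.
Check: 63^130 ≡ 69 (mod 163).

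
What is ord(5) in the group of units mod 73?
72

73 is prime, so ord(5) divides φ(73) = 72.
Divisors of 72: 1, 2, 3, 4, 6, 8, 9, 12, 18, 24, 36, 72.
Repeated squaring: 5^1 ≡ 5, 5^2 ≡ 25, 5^4 ≡ 41, 5^8 ≡ 2, 5^16 ≡ 4, 5^32 ≡ 16, 5^64 ≡ 37 (mod 73).
Test 5^d mod 73 for each divisor d in increasing order:
5^1 ≡ 5
5^2 ≡ 25
5^3 = 5^2·5^1 ≡ 52
5^4 ≡ 41
5^6 = 5^4·5^2 ≡ 3
5^8 ≡ 2
5^9 = 5^8·5^1 ≡ 10
5^12 = 5^8·5^4 ≡ 9
5^18 = 5^16·5^2 ≡ 27
5^24 = 5^16·5^8 ≡ 8
5^36 = 5^32·5^4 ≡ 72
5^72 = 5^64·5^8 ≡ 1  ← first divisor giving 1
The order is 72.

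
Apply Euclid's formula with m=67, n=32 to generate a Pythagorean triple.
(3465, 4288, 5513)

Euclid's formula: a = m² - n², b = 2mn, c = m² + n²
m = 67, n = 32
a = 67² - 32² = 4489 - 1024 = 3465
b = 2 × 67 × 32 = 4288
c = 67² + 32² = 4489 + 1024 = 5513
Verification: 3465² + 4288² = 12006225 + 18386944 = 30393169 = 5513² ✓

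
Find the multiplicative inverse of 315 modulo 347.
206

gcd(315, 347) = 1, so the inverse exists.
Extended Euclidean algorithm on (347, 315):
347 = 1 × 315 + 32  ⟹  32 = (1)·347 + (-1)·315
315 = 9 × 32 + 27  ⟹  27 = (-9)·347 + (10)·315
32 = 1 × 27 + 5  ⟹  5 = (10)·347 + (-11)·315
27 = 5 × 5 + 2  ⟹  2 = (-59)·347 + (65)·315
5 = 2 × 2 + 1  ⟹  1 = (128)·347 + (-141)·315
So (-141)·315 ≡ 1 (mod 347), i.e. 315^(-1) ≡ -141 ≡ 206 (mod 347).
Check: 315 × 206 = 64890 ≡ 1 (mod 347)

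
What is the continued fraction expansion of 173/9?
[19; 4, 2]

Euclidean algorithm steps:
173 = 19 × 9 + 2
9 = 4 × 2 + 1
2 = 2 × 1 + 0
Continued fraction: [19; 4, 2]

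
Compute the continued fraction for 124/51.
[2; 2, 3, 7]

Euclidean algorithm steps:
124 = 2 × 51 + 22
51 = 2 × 22 + 7
22 = 3 × 7 + 1
7 = 7 × 1 + 0
Continued fraction: [2; 2, 3, 7]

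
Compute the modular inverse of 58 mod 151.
138

gcd(58, 151) = 1, so the inverse exists.
Extended Euclidean algorithm on (151, 58):
151 = 2 × 58 + 35  ⟹  35 = (1)·151 + (-2)·58
58 = 1 × 35 + 23  ⟹  23 = (-1)·151 + (3)·58
35 = 1 × 23 + 12  ⟹  12 = (2)·151 + (-5)·58
23 = 1 × 12 + 11  ⟹  11 = (-3)·151 + (8)·58
12 = 1 × 11 + 1  ⟹  1 = (5)·151 + (-13)·58
So (-13)·58 ≡ 1 (mod 151), i.e. 58^(-1) ≡ -13 ≡ 138 (mod 151).
Check: 58 × 138 = 8004 ≡ 1 (mod 151)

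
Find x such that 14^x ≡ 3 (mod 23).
6

Baby-step giant-step with step n = ⌈√23⌉ = 5.
Baby steps 14^j mod 23 (j:value) for j=0..4: 0:1, 1:14, 2:12, 3:7, 4:6.
Giant-step multiplier: 14^(-5) ≡ 14^(22-5) = 14^17 ≡ 20 (mod 23).
Giant steps γ_i = 3·20^i mod 23: γ_0=3, γ_1=14 (in table at j=1).
x = i·n + j = 1·5 + 1 = 6.
Check: 14^6 ≡ 3 (mod 23).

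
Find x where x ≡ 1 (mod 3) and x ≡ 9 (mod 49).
58

Using Chinese Remainder Theorem:
M = 3 × 49 = 147
M1 = 49, M2 = 3
y1 = 49^(-1) mod 3 = 1
y2 = 3^(-1) mod 49 = 33
x = (1×49×1 + 9×3×33) mod 147 = 58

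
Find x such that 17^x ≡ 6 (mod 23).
12

Baby-step giant-step with step n = ⌈√23⌉ = 5.
Baby steps 17^j mod 23 (j:value) for j=0..4: 0:1, 1:17, 2:13, 3:14, 4:8.
Giant-step multiplier: 17^(-5) ≡ 17^(22-5) = 17^17 ≡ 11 (mod 23).
Giant steps γ_i = 6·11^i mod 23: γ_0=6, γ_1=20, γ_2=13 (in table at j=2).
x = i·n + j = 2·5 + 2 = 12.
Check: 17^12 ≡ 6 (mod 23).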